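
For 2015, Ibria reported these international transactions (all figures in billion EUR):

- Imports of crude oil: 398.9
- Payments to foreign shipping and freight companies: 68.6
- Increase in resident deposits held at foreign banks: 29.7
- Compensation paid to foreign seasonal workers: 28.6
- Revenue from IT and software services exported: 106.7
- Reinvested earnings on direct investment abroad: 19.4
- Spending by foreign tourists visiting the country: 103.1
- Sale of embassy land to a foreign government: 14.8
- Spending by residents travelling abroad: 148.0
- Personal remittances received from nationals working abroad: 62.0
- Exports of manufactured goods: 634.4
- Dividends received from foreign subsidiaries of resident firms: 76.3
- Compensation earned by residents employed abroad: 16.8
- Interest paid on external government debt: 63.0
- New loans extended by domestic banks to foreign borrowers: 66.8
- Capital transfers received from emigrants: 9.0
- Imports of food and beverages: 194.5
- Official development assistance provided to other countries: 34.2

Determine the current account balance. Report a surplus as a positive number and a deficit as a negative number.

82.9

Goods: -194.5 + 634.4 - 398.9 = 41.0
Services: -68.6 - 148.0 + 106.7 + 103.1 = -6.8
Primary income: -63.0 + 16.8 + 19.4 + 76.3 - 28.6 = 20.9
Secondary income: -34.2 + 62.0 = 27.8
Current account = 41.0 + (-6.8) + 20.9 + 27.8 = 82.9
(Excluded from the current account — financial account: increase in resident deposits held at foreign banks 29.7, new loans extended by domestic banks to foreign borrowers 66.8; capital account: sale of embassy land to a foreign government 14.8, capital transfers received from emigrants 9.0.)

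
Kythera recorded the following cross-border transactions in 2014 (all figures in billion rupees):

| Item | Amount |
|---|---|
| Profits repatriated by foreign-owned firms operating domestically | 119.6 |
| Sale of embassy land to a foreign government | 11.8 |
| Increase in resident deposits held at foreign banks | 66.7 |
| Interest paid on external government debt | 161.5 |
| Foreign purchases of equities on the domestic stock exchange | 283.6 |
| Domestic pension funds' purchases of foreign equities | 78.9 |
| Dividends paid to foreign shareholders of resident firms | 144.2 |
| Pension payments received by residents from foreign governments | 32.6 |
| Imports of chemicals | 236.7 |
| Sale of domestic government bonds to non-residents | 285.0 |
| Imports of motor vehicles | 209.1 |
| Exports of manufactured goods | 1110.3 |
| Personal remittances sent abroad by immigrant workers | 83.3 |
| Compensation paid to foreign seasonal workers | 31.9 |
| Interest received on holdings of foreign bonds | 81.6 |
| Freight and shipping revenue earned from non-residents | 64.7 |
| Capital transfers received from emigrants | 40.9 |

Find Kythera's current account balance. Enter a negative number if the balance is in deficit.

302.9

Goods: -209.1 - 236.7 + 1110.3 = 664.5
Services: 64.7
Primary income: -144.2 - 161.5 - 31.9 + 81.6 - 119.6 = -375.6
Secondary income: 32.6 - 83.3 = -50.7
Current account = 664.5 + 64.7 + (-375.6) + (-50.7) = 302.9
(Excluded from the current account — capital account: sale of embassy land to a foreign government 11.8, capital transfers received from emigrants 40.9; financial account: increase in resident deposits held at foreign banks 66.7, foreign purchases of equities on the domestic stock exchange 283.6, domestic pension funds' purchases of foreign equities 78.9, sale of domestic government bonds to non-residents 285.0.)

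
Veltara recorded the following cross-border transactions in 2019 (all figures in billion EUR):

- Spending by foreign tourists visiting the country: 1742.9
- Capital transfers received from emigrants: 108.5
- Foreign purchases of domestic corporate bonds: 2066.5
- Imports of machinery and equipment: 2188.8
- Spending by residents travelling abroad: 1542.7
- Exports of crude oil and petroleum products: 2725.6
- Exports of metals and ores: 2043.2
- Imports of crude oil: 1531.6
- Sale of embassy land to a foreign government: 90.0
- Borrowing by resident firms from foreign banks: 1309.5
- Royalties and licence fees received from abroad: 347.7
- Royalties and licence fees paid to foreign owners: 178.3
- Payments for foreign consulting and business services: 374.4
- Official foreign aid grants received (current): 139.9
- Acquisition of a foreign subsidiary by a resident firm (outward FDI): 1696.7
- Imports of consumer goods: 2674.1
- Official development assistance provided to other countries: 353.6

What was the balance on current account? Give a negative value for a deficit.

Goods: -2188.8 - 2674.1 - 1531.6 + 2725.6 + 2043.2 = -1625.7
Services: 347.7 - 178.3 + 1742.9 - 1542.7 - 374.4 = -4.8
Secondary income: -353.6 + 139.9 = -213.7
Current account = (-1625.7) + (-4.8) + (-213.7) = -1844.2
(Excluded from the current account — capital account: capital transfers received from emigrants 108.5, sale of embassy land to a foreign government 90.0; financial account: foreign purchases of domestic corporate bonds 2066.5, borrowing by resident firms from foreign banks 1309.5, acquisition of a foreign subsidiary by a resident firm (outward FDI) 1696.7.)

-1844.2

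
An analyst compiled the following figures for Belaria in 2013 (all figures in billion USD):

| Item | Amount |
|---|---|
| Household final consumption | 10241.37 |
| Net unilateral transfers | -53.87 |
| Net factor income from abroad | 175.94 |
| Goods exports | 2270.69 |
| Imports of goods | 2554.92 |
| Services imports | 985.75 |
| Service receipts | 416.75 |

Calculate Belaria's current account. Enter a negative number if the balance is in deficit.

-731.16

Goods balance = 2270.69 - 2554.92 = -284.23
Services balance = 416.75 - 985.75 = -569.00
Trade balance (goods + services) = -284.23 + (-569.00) = -853.23
Net primary income = 175.94
Net secondary income = -53.87
Current account = -853.23 + 175.94 + (-53.87) = -731.16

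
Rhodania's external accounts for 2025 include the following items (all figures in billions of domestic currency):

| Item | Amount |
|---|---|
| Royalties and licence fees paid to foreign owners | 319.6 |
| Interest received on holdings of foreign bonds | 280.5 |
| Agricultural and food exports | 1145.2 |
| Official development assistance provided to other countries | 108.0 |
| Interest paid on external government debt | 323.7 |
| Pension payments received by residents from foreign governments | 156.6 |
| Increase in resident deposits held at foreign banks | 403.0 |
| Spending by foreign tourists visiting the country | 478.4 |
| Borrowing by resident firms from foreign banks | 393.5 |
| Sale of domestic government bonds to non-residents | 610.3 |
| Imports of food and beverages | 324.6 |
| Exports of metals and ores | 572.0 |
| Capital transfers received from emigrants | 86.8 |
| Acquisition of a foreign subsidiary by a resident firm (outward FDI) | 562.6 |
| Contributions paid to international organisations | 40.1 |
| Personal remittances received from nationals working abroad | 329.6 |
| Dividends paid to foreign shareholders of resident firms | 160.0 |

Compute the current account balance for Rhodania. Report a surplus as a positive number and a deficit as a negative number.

Goods: 1145.2 + 572.0 - 324.6 = 1392.6
Services: -319.6 + 478.4 = 158.8
Primary income: -323.7 + 280.5 - 160.0 = -203.2
Secondary income: -40.1 + 329.6 + 156.6 - 108.0 = 338.1
Current account = 1392.6 + 158.8 + (-203.2) + 338.1 = 1686.3
(Excluded from the current account — financial account: increase in resident deposits held at foreign banks 403.0, borrowing by resident firms from foreign banks 393.5, sale of domestic government bonds to non-residents 610.3, acquisition of a foreign subsidiary by a resident firm (outward FDI) 562.6; capital account: capital transfers received from emigrants 86.8.)

1686.3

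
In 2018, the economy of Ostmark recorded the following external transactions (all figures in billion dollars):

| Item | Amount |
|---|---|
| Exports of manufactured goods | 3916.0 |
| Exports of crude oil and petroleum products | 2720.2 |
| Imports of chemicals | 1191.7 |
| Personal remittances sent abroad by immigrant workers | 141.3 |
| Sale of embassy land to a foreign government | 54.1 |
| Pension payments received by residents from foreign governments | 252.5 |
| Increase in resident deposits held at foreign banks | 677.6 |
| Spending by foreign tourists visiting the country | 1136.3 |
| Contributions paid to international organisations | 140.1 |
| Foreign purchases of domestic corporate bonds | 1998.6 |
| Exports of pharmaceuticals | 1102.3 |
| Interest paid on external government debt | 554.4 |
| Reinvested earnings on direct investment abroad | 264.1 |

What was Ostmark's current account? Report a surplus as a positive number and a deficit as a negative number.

Goods: 3916.0 + 1102.3 - 1191.7 + 2720.2 = 6546.8
Services: 1136.3
Primary income: 264.1 - 554.4 = -290.3
Secondary income: -141.3 - 140.1 + 252.5 = -28.9
Current account = 6546.8 + 1136.3 + (-290.3) + (-28.9) = 7363.9
(Excluded from the current account — capital account: sale of embassy land to a foreign government 54.1; financial account: increase in resident deposits held at foreign banks 677.6, foreign purchases of domestic corporate bonds 1998.6.)

7363.9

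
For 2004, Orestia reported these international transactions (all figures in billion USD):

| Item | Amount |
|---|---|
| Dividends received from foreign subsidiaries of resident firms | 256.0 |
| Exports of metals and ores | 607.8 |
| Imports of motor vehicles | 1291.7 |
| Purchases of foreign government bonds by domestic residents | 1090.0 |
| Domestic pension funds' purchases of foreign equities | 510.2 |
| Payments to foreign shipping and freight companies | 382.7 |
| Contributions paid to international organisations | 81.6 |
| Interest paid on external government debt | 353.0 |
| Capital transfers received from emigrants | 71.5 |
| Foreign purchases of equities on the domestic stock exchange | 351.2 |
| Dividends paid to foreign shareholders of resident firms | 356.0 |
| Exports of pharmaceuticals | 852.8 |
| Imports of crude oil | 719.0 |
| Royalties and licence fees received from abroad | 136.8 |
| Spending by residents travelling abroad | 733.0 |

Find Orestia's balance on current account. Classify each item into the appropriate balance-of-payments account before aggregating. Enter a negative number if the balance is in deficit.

-2063.6

Goods: 852.8 - 719.0 - 1291.7 + 607.8 = -550.1
Services: -382.7 + 136.8 - 733.0 = -978.9
Primary income: -356.0 - 353.0 + 256.0 = -453.0
Secondary income: -81.6
Current account = (-550.1) + (-978.9) + (-453.0) + (-81.6) = -2063.6
(Excluded from the current account — financial account: purchases of foreign government bonds by domestic residents 1090.0, domestic pension funds' purchases of foreign equities 510.2, foreign purchases of equities on the domestic stock exchange 351.2; capital account: capital transfers received from emigrants 71.5.)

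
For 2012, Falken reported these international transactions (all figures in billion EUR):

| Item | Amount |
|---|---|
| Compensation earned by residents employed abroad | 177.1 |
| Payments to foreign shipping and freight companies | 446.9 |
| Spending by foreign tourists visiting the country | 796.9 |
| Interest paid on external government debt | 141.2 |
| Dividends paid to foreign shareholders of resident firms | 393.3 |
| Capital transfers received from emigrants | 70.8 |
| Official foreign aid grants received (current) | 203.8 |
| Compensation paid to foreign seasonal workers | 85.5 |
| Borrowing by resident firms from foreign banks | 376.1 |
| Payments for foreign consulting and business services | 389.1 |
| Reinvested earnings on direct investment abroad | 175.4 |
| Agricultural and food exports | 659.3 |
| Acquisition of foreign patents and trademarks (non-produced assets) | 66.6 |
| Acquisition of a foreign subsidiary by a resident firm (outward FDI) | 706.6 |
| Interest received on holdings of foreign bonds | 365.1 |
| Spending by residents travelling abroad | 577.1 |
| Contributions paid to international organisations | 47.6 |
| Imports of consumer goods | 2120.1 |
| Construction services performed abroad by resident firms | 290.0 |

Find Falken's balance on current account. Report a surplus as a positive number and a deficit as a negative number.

-1533.2

Goods: 659.3 - 2120.1 = -1460.8
Services: 796.9 + 290.0 - 389.1 - 446.9 - 577.1 = -326.2
Primary income: -141.2 - 85.5 - 393.3 + 177.1 + 175.4 + 365.1 = 97.6
Secondary income: -47.6 + 203.8 = 156.2
Current account = (-1460.8) + (-326.2) + 97.6 + 156.2 = -1533.2
(Excluded from the current account — capital account: capital transfers received from emigrants 70.8, acquisition of foreign patents and trademarks (non-produced assets) 66.6; financial account: borrowing by resident firms from foreign banks 376.1, acquisition of a foreign subsidiary by a resident firm (outward FDI) 706.6.)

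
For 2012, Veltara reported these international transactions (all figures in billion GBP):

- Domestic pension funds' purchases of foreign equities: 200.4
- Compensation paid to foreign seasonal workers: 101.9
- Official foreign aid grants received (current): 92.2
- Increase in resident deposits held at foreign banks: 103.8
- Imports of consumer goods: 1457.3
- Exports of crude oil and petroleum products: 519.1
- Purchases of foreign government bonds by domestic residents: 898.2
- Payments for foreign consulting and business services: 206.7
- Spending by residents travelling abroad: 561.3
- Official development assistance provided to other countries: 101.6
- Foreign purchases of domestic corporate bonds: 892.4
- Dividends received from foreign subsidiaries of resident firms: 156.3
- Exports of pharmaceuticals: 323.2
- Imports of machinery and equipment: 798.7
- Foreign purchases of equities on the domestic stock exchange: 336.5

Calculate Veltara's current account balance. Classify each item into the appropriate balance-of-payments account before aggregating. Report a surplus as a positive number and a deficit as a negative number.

Goods: 323.2 - 798.7 + 519.1 - 1457.3 = -1413.7
Services: -561.3 - 206.7 = -768.0
Primary income: -101.9 + 156.3 = 54.4
Secondary income: -101.6 + 92.2 = -9.4
Current account = (-1413.7) + (-768.0) + 54.4 + (-9.4) = -2136.7
(Excluded from the current account — financial account: domestic pension funds' purchases of foreign equities 200.4, increase in resident deposits held at foreign banks 103.8, purchases of foreign government bonds by domestic residents 898.2, foreign purchases of domestic corporate bonds 892.4, foreign purchases of equities on the domestic stock exchange 336.5.)

-2136.7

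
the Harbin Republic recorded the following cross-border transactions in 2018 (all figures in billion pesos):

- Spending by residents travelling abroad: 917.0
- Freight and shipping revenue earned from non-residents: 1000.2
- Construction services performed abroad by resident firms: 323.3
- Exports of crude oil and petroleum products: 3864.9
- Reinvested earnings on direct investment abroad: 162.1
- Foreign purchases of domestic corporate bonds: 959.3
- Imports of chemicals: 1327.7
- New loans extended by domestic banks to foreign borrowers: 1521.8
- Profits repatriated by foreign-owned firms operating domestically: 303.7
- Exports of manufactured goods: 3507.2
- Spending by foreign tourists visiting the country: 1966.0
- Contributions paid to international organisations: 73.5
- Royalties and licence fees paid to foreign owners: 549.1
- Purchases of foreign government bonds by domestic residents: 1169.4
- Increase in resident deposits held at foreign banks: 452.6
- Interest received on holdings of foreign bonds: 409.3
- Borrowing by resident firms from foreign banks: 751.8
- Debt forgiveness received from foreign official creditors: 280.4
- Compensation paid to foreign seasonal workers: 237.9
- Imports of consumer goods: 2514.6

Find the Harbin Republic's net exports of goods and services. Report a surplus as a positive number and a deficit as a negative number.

5353.2

Goods: -1327.7 - 2514.6 + 3864.9 + 3507.2 = 3529.8
Services: 323.3 + 1966.0 - 917.0 - 549.1 + 1000.2 = 1823.4
Trade balance = 3529.8 + 1823.4 = 5353.2
(Excluded from the trade balance — primary income: reinvested earnings on direct investment abroad 162.1, profits repatriated by foreign-owned firms operating domestically 303.7, interest received on holdings of foreign bonds 409.3, compensation paid to foreign seasonal workers 237.9; financial account: foreign purchases of domestic corporate bonds 959.3, new loans extended by domestic banks to foreign borrowers 1521.8, purchases of foreign government bonds by domestic residents 1169.4, increase in resident deposits held at foreign banks 452.6, borrowing by resident firms from foreign banks 751.8; secondary income: contributions paid to international organisations 73.5; capital account: debt forgiveness received from foreign official creditors 280.4.)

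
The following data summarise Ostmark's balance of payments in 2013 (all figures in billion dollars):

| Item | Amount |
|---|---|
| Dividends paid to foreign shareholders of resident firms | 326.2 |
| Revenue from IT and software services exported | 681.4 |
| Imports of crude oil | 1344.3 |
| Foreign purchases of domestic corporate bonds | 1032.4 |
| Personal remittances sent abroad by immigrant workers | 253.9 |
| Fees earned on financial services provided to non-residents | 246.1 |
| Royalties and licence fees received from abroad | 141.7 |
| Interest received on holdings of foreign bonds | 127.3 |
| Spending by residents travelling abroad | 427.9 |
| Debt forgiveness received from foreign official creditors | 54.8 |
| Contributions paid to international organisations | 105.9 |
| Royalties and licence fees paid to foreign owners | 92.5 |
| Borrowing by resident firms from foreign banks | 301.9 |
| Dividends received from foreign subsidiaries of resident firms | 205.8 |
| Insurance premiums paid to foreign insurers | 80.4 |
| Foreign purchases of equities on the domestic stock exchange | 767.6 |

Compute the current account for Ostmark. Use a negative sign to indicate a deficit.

-1228.8

Goods: -1344.3
Services: 246.1 + 141.7 - 80.4 + 681.4 - 92.5 - 427.9 = 468.4
Primary income: -326.2 + 205.8 + 127.3 = 6.9
Secondary income: -253.9 - 105.9 = -359.8
Current account = (-1344.3) + 468.4 + 6.9 + (-359.8) = -1228.8
(Excluded from the current account — financial account: foreign purchases of domestic corporate bonds 1032.4, borrowing by resident firms from foreign banks 301.9, foreign purchases of equities on the domestic stock exchange 767.6; capital account: debt forgiveness received from foreign official creditors 54.8.)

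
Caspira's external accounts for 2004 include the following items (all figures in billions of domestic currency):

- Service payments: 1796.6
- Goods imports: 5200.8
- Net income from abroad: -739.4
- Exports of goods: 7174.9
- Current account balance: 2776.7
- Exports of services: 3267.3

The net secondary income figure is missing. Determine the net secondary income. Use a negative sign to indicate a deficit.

71.3

Current account = goods balance + services balance + net primary income + net secondary income
Sum of the known components = 2705.4
Net secondary income = CA - (known components) = 2776.7 - 2705.4 = 71.3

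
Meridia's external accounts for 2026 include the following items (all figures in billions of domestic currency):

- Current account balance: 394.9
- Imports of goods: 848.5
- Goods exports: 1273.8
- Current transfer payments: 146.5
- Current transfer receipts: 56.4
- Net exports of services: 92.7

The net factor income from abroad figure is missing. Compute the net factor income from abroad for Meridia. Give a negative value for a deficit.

-33.0

Current account = goods balance + services balance + net primary income + net secondary income
Sum of the known components = 427.9
Net factor income from abroad = CA - (known components) = 394.9 - 427.9 = -33.0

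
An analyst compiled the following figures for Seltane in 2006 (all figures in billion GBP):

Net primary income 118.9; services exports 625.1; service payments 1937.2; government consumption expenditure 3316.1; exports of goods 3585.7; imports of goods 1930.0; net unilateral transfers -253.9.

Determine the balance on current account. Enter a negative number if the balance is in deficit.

Goods balance = 3585.7 - 1930.0 = 1655.7
Services balance = 625.1 - 1937.2 = -1312.1
Trade balance (goods + services) = 1655.7 + (-1312.1) = 343.6
Net primary income = 118.9
Net secondary income = -253.9
Current account = 343.6 + 118.9 + (-253.9) = 208.6

208.6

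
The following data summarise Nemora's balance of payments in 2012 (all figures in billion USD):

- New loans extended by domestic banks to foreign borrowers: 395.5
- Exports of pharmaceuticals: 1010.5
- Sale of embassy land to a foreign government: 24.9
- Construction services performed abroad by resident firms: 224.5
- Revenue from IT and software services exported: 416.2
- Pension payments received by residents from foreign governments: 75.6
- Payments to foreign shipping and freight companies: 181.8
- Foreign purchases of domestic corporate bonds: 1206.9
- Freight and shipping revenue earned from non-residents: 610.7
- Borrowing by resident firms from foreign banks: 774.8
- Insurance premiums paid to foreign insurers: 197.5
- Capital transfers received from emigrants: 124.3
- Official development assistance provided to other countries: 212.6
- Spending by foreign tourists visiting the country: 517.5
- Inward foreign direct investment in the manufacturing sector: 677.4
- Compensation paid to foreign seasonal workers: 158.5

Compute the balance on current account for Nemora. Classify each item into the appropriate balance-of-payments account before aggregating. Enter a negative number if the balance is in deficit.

Goods: 1010.5
Services: -197.5 + 416.2 - 181.8 + 224.5 + 610.7 + 517.5 = 1389.6
Primary income: -158.5
Secondary income: -212.6 + 75.6 = -137.0
Current account = 1010.5 + 1389.6 + (-158.5) + (-137.0) = 2104.6
(Excluded from the current account — financial account: new loans extended by domestic banks to foreign borrowers 395.5, foreign purchases of domestic corporate bonds 1206.9, borrowing by resident firms from foreign banks 774.8, inward foreign direct investment in the manufacturing sector 677.4; capital account: sale of embassy land to a foreign government 24.9, capital transfers received from emigrants 124.3.)

2104.6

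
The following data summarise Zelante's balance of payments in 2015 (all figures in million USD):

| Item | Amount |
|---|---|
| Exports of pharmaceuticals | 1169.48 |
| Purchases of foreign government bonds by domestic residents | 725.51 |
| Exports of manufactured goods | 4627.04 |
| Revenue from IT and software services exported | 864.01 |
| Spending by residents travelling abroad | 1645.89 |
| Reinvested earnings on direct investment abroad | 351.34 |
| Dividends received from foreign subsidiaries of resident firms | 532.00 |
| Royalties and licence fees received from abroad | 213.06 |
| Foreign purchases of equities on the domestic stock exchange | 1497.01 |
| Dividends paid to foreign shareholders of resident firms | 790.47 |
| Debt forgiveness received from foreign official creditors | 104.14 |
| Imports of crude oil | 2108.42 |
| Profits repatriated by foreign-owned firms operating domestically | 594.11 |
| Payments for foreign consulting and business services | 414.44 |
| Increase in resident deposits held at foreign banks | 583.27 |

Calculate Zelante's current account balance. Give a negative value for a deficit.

Goods: 1169.48 + 4627.04 - 2108.42 = 3688.10
Services: 213.06 + 864.01 - 414.44 - 1645.89 = -983.26
Primary income: 532.00 - 790.47 - 594.11 + 351.34 = -501.24
Current account = 3688.10 + (-983.26) + (-501.24) = 2203.60
(Excluded from the current account — financial account: purchases of foreign government bonds by domestic residents 725.51, foreign purchases of equities on the domestic stock exchange 1497.01, increase in resident deposits held at foreign banks 583.27; capital account: debt forgiveness received from foreign official creditors 104.14.)

2203.60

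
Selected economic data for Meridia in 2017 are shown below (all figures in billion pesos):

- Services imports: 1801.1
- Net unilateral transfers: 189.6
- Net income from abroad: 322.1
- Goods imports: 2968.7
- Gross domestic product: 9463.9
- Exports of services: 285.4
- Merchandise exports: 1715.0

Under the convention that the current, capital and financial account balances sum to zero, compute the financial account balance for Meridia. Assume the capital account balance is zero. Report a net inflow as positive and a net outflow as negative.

2257.7

Goods balance = 1715.0 - 2968.7 = -1253.7
Services balance = 285.4 - 1801.1 = -1515.7
Trade balance (goods + services) = -1253.7 + (-1515.7) = -2769.4
Net primary income = 322.1
Net secondary income = 189.6
Current account = -2769.4 + 322.1 + 189.6 = -2257.7
Financial account = -(-2257.7) = 2257.7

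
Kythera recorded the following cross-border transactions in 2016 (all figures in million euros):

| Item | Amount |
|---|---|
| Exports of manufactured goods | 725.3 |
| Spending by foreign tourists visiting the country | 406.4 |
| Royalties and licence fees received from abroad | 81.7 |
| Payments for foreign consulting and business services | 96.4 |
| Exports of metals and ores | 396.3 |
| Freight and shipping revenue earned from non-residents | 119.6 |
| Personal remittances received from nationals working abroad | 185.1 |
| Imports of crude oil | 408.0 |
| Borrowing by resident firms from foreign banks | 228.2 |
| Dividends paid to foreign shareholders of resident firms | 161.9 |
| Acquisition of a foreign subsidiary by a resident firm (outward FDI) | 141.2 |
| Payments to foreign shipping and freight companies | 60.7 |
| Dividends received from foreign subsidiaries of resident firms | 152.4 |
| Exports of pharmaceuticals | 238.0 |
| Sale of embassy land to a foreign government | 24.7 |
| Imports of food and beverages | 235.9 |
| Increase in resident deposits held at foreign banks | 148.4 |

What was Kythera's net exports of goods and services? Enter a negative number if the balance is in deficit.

1166.3

Goods: 396.3 + 238.0 - 235.9 + 725.3 - 408.0 = 715.7
Services: 81.7 - 60.7 + 119.6 + 406.4 - 96.4 = 450.6
Trade balance = 715.7 + 450.6 = 1166.3
(Excluded from the trade balance — secondary income: personal remittances received from nationals working abroad 185.1; financial account: borrowing by resident firms from foreign banks 228.2, acquisition of a foreign subsidiary by a resident firm (outward FDI) 141.2, increase in resident deposits held at foreign banks 148.4; primary income: dividends paid to foreign shareholders of resident firms 161.9, dividends received from foreign subsidiaries of resident firms 152.4; capital account: sale of embassy land to a foreign government 24.7.)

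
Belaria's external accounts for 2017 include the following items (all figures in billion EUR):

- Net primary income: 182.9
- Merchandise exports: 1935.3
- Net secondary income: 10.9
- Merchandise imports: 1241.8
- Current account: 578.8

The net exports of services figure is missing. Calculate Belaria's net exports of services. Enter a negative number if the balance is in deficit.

Current account = goods balance + services balance + net primary income + net secondary income
Sum of the known components = 887.3
Net exports of services = CA - (known components) = 578.8 - 887.3 = -308.5

-308.5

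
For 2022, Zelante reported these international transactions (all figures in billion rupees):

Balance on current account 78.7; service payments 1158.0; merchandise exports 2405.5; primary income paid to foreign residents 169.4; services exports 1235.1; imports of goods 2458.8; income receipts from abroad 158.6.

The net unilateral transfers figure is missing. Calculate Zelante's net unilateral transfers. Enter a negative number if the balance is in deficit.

65.7

Current account = goods balance + services balance + net primary income + net secondary income
Sum of the known components = 13.0
Net unilateral transfers = CA - (known components) = 78.7 - 13.0 = 65.7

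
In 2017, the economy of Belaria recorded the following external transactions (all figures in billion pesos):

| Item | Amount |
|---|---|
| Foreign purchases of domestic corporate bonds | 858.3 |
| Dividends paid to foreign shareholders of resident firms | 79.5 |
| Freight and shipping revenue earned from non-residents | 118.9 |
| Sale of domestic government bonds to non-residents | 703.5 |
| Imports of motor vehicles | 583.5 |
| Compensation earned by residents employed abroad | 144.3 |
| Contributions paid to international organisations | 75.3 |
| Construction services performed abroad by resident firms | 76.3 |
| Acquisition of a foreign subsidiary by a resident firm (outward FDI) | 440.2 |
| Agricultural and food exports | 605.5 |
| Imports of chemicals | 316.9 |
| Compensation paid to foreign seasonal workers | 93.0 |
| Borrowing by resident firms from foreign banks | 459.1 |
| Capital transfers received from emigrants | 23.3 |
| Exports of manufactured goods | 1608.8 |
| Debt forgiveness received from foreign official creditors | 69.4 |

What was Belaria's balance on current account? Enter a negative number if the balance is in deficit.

Goods: 605.5 - 583.5 - 316.9 + 1608.8 = 1313.9
Services: 118.9 + 76.3 = 195.2
Primary income: -93.0 + 144.3 - 79.5 = -28.2
Secondary income: -75.3
Current account = 1313.9 + 195.2 + (-28.2) + (-75.3) = 1405.6
(Excluded from the current account — financial account: foreign purchases of domestic corporate bonds 858.3, sale of domestic government bonds to non-residents 703.5, acquisition of a foreign subsidiary by a resident firm (outward FDI) 440.2, borrowing by resident firms from foreign banks 459.1; capital account: capital transfers received from emigrants 23.3, debt forgiveness received from foreign official creditors 69.4.)

1405.6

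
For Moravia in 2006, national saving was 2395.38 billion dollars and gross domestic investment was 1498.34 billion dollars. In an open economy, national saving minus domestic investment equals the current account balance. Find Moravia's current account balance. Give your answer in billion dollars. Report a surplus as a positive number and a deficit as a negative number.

897.04

CA = S - I = 2395.38 - 1498.34 = 897.04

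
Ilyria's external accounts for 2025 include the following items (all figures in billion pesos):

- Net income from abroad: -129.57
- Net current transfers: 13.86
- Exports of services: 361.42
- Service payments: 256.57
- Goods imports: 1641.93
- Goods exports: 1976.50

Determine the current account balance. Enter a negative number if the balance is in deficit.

323.71

Goods balance = 1976.50 - 1641.93 = 334.57
Services balance = 361.42 - 256.57 = 104.85
Trade balance (goods + services) = 334.57 + 104.85 = 439.42
Net primary income = -129.57
Net secondary income = 13.86
Current account = 439.42 + (-129.57) + 13.86 = 323.71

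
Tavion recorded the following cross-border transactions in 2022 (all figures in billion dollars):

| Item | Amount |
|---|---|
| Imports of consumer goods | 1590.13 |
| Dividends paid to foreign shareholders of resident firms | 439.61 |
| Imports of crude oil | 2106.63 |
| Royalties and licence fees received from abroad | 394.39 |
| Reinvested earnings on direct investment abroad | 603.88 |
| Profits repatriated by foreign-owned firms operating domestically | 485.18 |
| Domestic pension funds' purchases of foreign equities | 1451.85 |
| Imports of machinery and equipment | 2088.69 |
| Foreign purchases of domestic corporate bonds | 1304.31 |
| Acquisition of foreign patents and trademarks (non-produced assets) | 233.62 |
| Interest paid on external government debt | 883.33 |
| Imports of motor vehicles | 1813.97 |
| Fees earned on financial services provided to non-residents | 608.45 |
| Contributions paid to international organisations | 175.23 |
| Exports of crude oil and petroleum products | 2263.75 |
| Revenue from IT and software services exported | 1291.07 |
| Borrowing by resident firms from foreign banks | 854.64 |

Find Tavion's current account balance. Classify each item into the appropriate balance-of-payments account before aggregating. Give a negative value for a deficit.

-4421.23

Goods: -1813.97 + 2263.75 - 1590.13 - 2088.69 - 2106.63 = -5335.67
Services: 394.39 + 1291.07 + 608.45 = 2293.91
Primary income: 603.88 - 883.33 - 485.18 - 439.61 = -1204.24
Secondary income: -175.23
Current account = (-5335.67) + 2293.91 + (-1204.24) + (-175.23) = -4421.23
(Excluded from the current account — financial account: domestic pension funds' purchases of foreign equities 1451.85, foreign purchases of domestic corporate bonds 1304.31, borrowing by resident firms from foreign banks 854.64; capital account: acquisition of foreign patents and trademarks (non-produced assets) 233.62.)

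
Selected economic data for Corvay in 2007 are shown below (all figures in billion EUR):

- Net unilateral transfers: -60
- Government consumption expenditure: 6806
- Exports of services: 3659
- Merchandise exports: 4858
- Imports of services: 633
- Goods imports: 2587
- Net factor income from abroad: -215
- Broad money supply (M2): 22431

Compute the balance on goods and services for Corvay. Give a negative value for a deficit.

5297

Goods balance = 4858 - 2587 = 2271
Services balance = 3659 - 633 = 3026
Trade balance (goods + services) = 2271 + 3026 = 5297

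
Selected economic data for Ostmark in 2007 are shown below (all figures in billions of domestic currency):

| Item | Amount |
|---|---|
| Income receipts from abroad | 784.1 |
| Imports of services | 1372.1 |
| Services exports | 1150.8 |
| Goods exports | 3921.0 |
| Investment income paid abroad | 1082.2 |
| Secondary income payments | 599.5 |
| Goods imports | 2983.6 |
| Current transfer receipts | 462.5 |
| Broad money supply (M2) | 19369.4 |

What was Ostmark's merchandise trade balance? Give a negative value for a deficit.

937.4

Goods balance = 3921.0 - 2983.6 = 937.4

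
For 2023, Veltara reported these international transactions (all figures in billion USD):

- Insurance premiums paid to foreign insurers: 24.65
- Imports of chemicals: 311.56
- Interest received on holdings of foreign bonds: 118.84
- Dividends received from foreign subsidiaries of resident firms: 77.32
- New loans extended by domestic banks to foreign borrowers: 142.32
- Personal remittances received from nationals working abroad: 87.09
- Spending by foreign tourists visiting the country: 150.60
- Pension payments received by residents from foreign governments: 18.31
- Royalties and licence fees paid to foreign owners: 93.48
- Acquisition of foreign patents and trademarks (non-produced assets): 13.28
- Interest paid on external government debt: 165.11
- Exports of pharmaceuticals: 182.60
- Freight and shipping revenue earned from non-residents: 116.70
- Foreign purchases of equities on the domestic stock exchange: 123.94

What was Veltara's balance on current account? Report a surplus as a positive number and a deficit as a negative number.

Goods: -311.56 + 182.60 = -128.96
Services: -93.48 + 116.70 + 150.60 - 24.65 = 149.17
Primary income: 118.84 - 165.11 + 77.32 = 31.05
Secondary income: 18.31 + 87.09 = 105.40
Current account = (-128.96) + 149.17 + 31.05 + 105.40 = 156.66
(Excluded from the current account — financial account: new loans extended by domestic banks to foreign borrowers 142.32, foreign purchases of equities on the domestic stock exchange 123.94; capital account: acquisition of foreign patents and trademarks (non-produced assets) 13.28.)

156.66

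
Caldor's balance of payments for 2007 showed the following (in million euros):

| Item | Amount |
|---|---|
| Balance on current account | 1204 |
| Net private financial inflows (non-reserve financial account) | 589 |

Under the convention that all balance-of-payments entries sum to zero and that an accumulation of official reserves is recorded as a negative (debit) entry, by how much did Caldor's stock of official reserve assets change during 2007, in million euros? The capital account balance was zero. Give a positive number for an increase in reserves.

Official reserve transactions balance = -(1204 + 589) = -1793
An accumulation of reserves is recorded as a debit (negative entry), so the change in the stock of reserves is the negative of that balance.
Change in official reserves = -(-1793) = 1793

1793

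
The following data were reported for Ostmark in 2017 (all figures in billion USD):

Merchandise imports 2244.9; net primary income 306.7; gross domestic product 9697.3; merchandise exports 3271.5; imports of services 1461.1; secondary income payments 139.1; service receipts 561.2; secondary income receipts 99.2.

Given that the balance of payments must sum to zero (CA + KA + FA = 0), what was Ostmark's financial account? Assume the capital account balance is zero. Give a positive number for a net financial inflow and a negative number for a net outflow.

Goods balance = 3271.5 - 2244.9 = 1026.6
Services balance = 561.2 - 1461.1 = -899.9
Trade balance (goods + services) = 1026.6 + (-899.9) = 126.7
Net primary income = 306.7
Net secondary income = 99.2 - 139.1 = -39.9
Current account = 126.7 + 306.7 + (-39.9) = 393.5
Financial account = -(393.5) = -393.5

-393.5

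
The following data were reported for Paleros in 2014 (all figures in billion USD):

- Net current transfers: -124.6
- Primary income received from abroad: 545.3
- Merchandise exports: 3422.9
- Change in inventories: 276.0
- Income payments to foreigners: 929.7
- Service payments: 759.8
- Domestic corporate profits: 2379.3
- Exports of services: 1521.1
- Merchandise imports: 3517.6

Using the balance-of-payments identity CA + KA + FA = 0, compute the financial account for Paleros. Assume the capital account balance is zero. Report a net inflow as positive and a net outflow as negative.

-157.6

Goods balance = 3422.9 - 3517.6 = -94.7
Services balance = 1521.1 - 759.8 = 761.3
Trade balance (goods + services) = -94.7 + 761.3 = 666.6
Net primary income = 545.3 - 929.7 = -384.4
Net secondary income = -124.6
Current account = 666.6 + (-384.4) + (-124.6) = 157.6
Financial account = -(157.6) = -157.6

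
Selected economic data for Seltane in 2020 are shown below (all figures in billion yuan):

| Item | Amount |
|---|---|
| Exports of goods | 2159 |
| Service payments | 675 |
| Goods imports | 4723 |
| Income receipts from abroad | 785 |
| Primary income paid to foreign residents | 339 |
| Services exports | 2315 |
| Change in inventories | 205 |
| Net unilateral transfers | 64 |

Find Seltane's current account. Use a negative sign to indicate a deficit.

Goods balance = 2159 - 4723 = -2564
Services balance = 2315 - 675 = 1640
Trade balance (goods + services) = -2564 + 1640 = -924
Net primary income = 785 - 339 = 446
Net secondary income = 64
Current account = -924 + 446 + 64 = -414

-414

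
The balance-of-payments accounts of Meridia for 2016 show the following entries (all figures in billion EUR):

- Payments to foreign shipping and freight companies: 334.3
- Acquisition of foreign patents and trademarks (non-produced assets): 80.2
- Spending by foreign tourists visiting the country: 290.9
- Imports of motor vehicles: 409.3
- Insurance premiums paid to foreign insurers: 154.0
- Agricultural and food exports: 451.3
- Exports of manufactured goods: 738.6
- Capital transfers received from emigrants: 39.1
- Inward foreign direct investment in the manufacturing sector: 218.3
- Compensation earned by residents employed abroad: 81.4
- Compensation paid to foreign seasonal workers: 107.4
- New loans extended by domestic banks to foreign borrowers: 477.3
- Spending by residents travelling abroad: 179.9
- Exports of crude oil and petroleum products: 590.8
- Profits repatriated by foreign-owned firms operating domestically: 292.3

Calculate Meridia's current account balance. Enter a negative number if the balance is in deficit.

Goods: -409.3 + 590.8 + 738.6 + 451.3 = 1371.4
Services: -334.3 - 179.9 + 290.9 - 154.0 = -377.3
Primary income: 81.4 - 292.3 - 107.4 = -318.3
Current account = 1371.4 + (-377.3) + (-318.3) = 675.8
(Excluded from the current account — capital account: acquisition of foreign patents and trademarks (non-produced assets) 80.2, capital transfers received from emigrants 39.1; financial account: inward foreign direct investment in the manufacturing sector 218.3, new loans extended by domestic banks to foreign borrowers 477.3.)

675.8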